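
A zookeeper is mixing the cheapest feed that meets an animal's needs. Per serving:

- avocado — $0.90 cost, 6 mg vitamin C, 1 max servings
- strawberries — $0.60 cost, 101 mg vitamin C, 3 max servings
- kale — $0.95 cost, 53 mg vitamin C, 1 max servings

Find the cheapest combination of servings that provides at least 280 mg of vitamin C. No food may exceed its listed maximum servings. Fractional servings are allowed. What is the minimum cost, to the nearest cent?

Cost per mg of vitamin C: strawberries $0.0059, kale $0.0179, avocado $0.1500.
Take 2.772 servings of strawberries: +280.0 mg vitamin C for $1.66 (total $1.66, still need 0.0 mg).
Filling from the cheapest source first is optimal under one linear minimum: $1.66.

$1.66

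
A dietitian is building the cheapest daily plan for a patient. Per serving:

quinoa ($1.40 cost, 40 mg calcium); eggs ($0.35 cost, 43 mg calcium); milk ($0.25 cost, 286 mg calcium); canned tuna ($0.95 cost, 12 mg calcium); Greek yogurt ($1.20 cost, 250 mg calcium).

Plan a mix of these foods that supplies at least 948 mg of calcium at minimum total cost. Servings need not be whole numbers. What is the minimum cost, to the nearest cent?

$0.83

Cost per mg of calcium: milk $0.0009, Greek yogurt $0.0048, eggs $0.0081, quinoa $0.0350, canned tuna $0.0792.
With no serving limits, use only milk: 948 mg / 286 mg = 3.315 servings × $0.25 = $0.83.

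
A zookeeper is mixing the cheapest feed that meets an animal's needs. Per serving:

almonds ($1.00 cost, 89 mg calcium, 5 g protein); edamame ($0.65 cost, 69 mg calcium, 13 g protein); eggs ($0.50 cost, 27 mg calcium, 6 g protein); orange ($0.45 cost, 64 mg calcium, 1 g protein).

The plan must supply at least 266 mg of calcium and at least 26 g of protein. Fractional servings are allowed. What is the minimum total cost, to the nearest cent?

$2.17

Two binding constraints pin down two serving amounts, so the optimal mix uses at most two foods. The candidates are each food alone (scaled to the tighter of calcium/protein) and each pair with both constraints tight.
almonds only: max(266/89, 26/5) = 5.2 servings → $5.20.
edamame only: max(266/69, 26/13) = 3.855 servings → $2.51.
eggs only: max(266/27, 26/6) = 9.852 servings → $4.93.
orange only: max(266/64, 26/1) = 26 servings → $11.70.
almonds + edamame with both tight: 2.049 servings and 1.212 servings → $2.84.
almonds + eggs with both tight: 2.241 servings and 2.466 servings → $3.47.
almonds + orange: the both-tight solution has a negative serving — not a feasible corner.
edamame + eggs: the both-tight solution has a negative serving — not a feasible corner.
edamame + orange with both tight: 1.832 servings and 2.181 servings → $2.17.
eggs + orange with both tight: 3.916 servings and 2.504 servings → $3.08.
Cheapest feasible corner: $2.17.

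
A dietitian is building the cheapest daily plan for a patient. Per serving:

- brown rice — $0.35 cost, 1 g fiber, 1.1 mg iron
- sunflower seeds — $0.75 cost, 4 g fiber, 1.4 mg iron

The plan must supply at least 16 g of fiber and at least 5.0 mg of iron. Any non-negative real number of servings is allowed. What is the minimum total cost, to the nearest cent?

Minimising a linear cost over {fiber ≥ 16, iron ≥ 5.0, servings ≥ 0} — the optimum is at a vertex, using one or two foods.
brown rice only: max(16/1, 5.0/1.1) = 16 servings → $5.60.
sunflower seeds only: max(16/4, 5.0/1.4) = 4 servings → $3.00.
brown rice + sunflower seeds: the both-tight solution has a negative serving — not a feasible corner.
So the least-cost plan costs $3.00.

$3.00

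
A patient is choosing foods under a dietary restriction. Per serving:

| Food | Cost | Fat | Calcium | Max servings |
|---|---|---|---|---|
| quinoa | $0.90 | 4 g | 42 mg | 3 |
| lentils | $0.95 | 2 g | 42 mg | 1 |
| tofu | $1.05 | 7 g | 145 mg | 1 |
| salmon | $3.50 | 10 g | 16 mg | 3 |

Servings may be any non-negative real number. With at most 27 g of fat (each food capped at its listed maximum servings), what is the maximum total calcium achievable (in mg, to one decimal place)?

Calcium per g fat: lentils 21, tofu 20.71, quinoa 10.5, salmon 1.6.
Take 1 serving of lentils: uses 2 g fat, +42.0 mg calcium (running total 42.0 mg).
Take 1 serving of tofu: uses 7 g fat, +145.0 mg calcium (running total 187.0 mg).
Take 3 servings of quinoa: uses 12 g fat, +126.0 mg calcium (running total 313.0 mg).
Take 0.6 servings of salmon: uses 6 g fat, +9.6 mg calcium (running total 322.6 mg).
Filling greedily by calcium-per-g fat is optimal for one linear limit, giving 322.6 mg.

322.6 mg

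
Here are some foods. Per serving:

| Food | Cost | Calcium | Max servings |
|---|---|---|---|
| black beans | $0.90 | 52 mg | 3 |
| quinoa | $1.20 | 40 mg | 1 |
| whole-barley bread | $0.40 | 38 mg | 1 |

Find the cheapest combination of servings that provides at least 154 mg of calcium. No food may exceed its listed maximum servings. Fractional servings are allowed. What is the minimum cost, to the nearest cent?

$2.41

Cost per mg of calcium: whole-barley bread $0.0105, black beans $0.0173, quinoa $0.0300.
Take 1 serving of whole-barley bread: +38.0 mg calcium for $0.40 (total $0.40, still need 116.0 mg).
Take 2.231 servings of black beans: +116.0 mg calcium for $2.01 (total $2.41, still need 0.0 mg).
Greedy by cheapest-per-mg is optimal for a single linear constraint, so the minimum cost is $2.41.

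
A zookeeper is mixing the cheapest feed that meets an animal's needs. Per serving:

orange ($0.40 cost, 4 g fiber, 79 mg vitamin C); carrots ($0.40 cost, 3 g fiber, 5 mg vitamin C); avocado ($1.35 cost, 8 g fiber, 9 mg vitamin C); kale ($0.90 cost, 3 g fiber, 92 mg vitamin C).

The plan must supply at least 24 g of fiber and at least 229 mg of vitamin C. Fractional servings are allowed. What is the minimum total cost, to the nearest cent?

Compare the cost at each extreme point of the feasible region.
orange only: max(24/4, 229/79) = 6 servings → $2.40.
carrots only: max(24/3, 229/5) = 45.8 servings → $18.32.
avocado only: max(24/8, 229/9) = 25.44 servings → $34.35.
kale only: max(24/3, 229/92) = 8 servings → $7.20.
orange + carrots with both tight: 2.613 servings and 4.516 servings → $2.85.
orange + avocado with both tight: 2.711 servings and 1.644 servings → $3.30.
orange + kale with both targets exact would need a negative amount; discard.
carrots + avocado with both targets exact would need a negative amount; discard.
carrots + kale with both tight: 5.828 servings and 2.172 servings → $4.29.
avocado + kale with both tight: 2.145 servings and 2.279 servings → $4.95.
The minimum over all feasible corners is $2.40.

$2.40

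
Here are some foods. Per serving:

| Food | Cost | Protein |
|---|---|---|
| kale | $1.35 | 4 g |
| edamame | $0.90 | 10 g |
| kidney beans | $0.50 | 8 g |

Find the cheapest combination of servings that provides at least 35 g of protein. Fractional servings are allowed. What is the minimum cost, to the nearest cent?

$2.19

Cost per g of protein: kidney beans $0.0625, edamame $0.0900, kale $0.3375.
With no serving limits, use only kidney beans: 35 g / 8 g = 4.375 servings × $0.50 = $2.19.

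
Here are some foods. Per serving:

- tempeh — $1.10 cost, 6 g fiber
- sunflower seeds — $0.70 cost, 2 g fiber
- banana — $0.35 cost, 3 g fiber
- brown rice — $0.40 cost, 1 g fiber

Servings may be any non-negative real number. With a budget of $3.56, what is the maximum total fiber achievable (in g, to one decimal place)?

30.5 g

Fiber per dollar: banana 8.571, tempeh 5.455, sunflower seeds 2.857, brown rice 2.5.
With no serving limits, spend the whole cost allowance on banana: $3.56 / $0.35 × 3 g = 30.5 g.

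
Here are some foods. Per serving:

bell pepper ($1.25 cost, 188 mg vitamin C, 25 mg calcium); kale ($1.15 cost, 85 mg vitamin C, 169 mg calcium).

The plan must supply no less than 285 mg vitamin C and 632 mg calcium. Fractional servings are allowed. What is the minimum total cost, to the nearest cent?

$4.30

This is a tiny linear program; its minimum lies at a vertex of the feasible set. List the vertices and price them.
bell pepper only: max(285/188, 632/25) = 25.28 servings → $31.60.
kale only: max(285/85, 632/169) = 3.74 servings → $4.30.
bell pepper + kale: intersection lies outside the first quadrant.
Cheapest feasible corner: $4.30.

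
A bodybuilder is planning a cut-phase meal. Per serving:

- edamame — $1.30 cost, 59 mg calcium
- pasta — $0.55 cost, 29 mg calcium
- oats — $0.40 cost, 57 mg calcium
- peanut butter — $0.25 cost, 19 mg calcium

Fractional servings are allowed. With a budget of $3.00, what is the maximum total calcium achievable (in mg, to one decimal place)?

Calcium per dollar: oats 142.5, peanut butter 76, pasta 52.73, edamame 45.38.
With no serving limits, spend the whole cost allowance on oats: $3.00 / $0.40 × 57 mg = 427.5 mg.

427.5 mg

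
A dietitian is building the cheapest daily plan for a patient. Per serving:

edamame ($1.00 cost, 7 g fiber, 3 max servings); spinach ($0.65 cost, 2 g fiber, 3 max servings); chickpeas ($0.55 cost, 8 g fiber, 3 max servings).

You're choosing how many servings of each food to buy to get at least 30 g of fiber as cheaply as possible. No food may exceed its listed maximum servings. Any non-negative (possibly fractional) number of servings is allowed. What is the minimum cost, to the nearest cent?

Cost per g of fiber: chickpeas $0.0688, edamame $0.1429, spinach $0.3250.
Take 3 servings of chickpeas: +24.0 g fiber for $1.65 (total $1.65, still need 6.0 g).
Take 0.8571 servings of edamame: +6.0 g fiber for $0.86 (total $2.51, still need 0.0 g).
Filling from the cheapest source first is optimal under one linear minimum: $2.51.

$2.51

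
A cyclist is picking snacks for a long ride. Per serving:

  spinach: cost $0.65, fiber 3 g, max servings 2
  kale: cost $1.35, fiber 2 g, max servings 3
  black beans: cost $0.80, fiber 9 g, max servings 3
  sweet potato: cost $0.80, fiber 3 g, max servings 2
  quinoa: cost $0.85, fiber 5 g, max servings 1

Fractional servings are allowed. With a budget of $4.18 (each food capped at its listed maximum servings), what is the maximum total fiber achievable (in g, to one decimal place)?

Fiber per dollar: black beans 11.25, quinoa 5.882, spinach 4.615, sweet potato 3.75, kale 1.481.
Take 3 servings of black beans: spends $2.40, +27.0 g fiber (running total 27.0 g).
Take 1 serving of quinoa: spends $0.85, +5.0 g fiber (running total 32.0 g).
Take 1.431 servings of spinach: spends $0.93, +4.3 g fiber (running total 36.3 g).
Greedy by best ratio exhausts the cost allowance optimally: 36.3 g.

36.3 g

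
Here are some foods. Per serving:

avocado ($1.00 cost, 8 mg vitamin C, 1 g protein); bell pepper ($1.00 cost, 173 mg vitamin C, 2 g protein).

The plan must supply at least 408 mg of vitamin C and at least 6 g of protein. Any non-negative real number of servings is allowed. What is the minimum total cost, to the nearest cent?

$3.00

Compare the cost at each extreme point of the feasible region.
avocado only: max(408/8, 6/1) = 51 servings → $51.00.
bell pepper only: max(408/173, 6/2) = 3 servings → $3.00.
avocado + bell pepper with both tight: 1.414 servings and 2.293 servings → $3.71.
So the least-cost plan costs $3.00.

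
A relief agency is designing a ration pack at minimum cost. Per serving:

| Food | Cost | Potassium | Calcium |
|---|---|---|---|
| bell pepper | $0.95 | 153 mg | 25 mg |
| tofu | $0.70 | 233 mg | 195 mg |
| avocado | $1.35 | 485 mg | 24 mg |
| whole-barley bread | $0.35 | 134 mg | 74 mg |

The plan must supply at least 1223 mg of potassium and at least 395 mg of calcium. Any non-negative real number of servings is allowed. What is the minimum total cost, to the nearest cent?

$3.19

bell pepper only: max(1223/153, 395/25) = 15.8 servings → $15.01.
tofu only: max(1223/233, 395/195) = 5.249 servings → $3.67.
avocado only: max(1223/485, 395/24) = 16.46 servings → $22.22.
whole-barley bread only: max(1223/134, 395/74) = 9.127 servings → $3.19.
bell pepper + tofu with both tight: 6.1 servings and 1.244 servings → $6.67.
bell pepper + avocado with both targets exact would need a negative amount; discard.
bell pepper + whole-barley bread with both tight: 4.713 servings and 3.746 servings → $5.79.
tofu + avocado with both tight: 1.823 servings and 1.646 servings → $3.50.
tofu + whole-barley bread: the both-tight solution has a negative serving — not a feasible corner.
avocado + whole-barley bread with both tight: 1.15 servings and 4.965 servings → $3.29.
The minimum over all feasible corners is $3.19.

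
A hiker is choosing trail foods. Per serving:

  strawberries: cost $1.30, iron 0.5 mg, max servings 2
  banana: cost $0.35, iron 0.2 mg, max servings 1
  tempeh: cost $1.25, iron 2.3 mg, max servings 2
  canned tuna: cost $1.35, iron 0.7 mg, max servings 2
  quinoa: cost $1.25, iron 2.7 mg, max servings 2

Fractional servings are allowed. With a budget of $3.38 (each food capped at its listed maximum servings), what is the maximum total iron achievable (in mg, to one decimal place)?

7.0 mg

Iron per dollar: quinoa 2.16, tempeh 1.84, banana 0.5714, canned tuna 0.5185, strawberries 0.3846.
Take 2 servings of quinoa: spends $2.50, +5.4 mg iron (running total 5.4 mg).
Take 0.704 servings of tempeh: spends $0.88, +1.6 mg iron (running total 7.0 mg).
Filling greedily by iron-per-dollar is optimal for one linear limit, giving 7.0 mg.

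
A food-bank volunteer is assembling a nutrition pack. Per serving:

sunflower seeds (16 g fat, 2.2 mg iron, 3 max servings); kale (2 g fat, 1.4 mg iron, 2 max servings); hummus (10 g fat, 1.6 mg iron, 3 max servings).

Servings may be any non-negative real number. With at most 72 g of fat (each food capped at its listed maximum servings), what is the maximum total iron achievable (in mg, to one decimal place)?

12.8 mg

Iron per g fat: kale 0.7, hummus 0.16, sunflower seeds 0.1375.
Take 2 servings of kale: uses 4 g fat, +2.8 mg iron (running total 2.8 mg).
Take 3 servings of hummus: uses 30 g fat, +4.8 mg iron (running total 7.6 mg).
Take 2.375 servings of sunflower seeds: uses 38 g fat, +5.2 mg iron (running total 12.8 mg).
Greedy by best ratio exhausts the fat allowance optimally: 12.8 mg.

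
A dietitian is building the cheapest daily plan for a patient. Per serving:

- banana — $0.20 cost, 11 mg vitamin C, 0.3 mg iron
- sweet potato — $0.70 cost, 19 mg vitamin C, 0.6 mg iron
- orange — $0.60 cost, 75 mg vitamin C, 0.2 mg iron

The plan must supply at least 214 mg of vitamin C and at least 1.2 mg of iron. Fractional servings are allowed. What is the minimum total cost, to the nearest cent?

This is a tiny linear program; its minimum lies at a vertex of the feasible set. List the vertices and price them.
banana only: max(214/11, 1.2/0.3) = 19.45 servings → $3.89.
sweet potato only: max(214/19, 1.2/0.6) = 11.26 servings → $7.88.
orange only: max(214/75, 1.2/0.2) = 6 servings → $3.60.
banana + sweet potato: the both-tight solution has a negative serving — not a feasible corner.
banana + orange with both tight: 2.325 servings and 2.512 servings → $1.97.
sweet potato + orange with both tight: 1.146 servings and 2.563 servings → $2.34.
The minimum over all feasible corners is $1.97.

$1.97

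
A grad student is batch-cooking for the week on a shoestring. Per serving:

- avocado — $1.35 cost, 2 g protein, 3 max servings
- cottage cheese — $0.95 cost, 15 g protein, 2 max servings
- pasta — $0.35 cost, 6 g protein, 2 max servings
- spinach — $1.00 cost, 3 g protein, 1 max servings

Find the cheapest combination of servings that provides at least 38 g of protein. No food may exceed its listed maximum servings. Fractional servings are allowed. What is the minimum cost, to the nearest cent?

$2.35

Cost per g of protein: pasta $0.0583, cottage cheese $0.0633, spinach $0.3333, avocado $0.6750.
Take 2 servings of pasta: +12.0 g protein for $0.70 (total $0.70, still need 26.0 g).
Take 1.733 servings of cottage cheese: +26.0 g protein for $1.65 (total $2.35, still need 0.0 g).
Filling from the cheapest source first is optimal under one linear minimum: $2.35.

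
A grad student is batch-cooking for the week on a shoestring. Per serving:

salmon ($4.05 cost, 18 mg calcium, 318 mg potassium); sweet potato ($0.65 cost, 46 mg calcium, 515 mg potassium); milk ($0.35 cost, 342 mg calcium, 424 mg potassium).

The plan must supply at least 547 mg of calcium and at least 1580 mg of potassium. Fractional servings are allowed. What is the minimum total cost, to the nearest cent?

$1.30

Check every corner: each single food scaled to meet both minima, and each pair solved so both constraints bind.
salmon only: max(547/18, 1580/318) = 30.39 servings → $123.08.
sweet potato only: max(547/46, 1580/515) = 11.89 servings → $7.73.
milk only: max(547/342, 1580/424) = 3.726 servings → $1.30.
salmon + sweet potato: the both-tight solution has a negative serving — not a feasible corner.
salmon + milk with both tight: 3.05 servings and 1.439 servings → $12.86.
sweet potato + milk with both tight: 1.969 servings and 1.335 servings → $1.75.
So the least-cost plan costs $1.30.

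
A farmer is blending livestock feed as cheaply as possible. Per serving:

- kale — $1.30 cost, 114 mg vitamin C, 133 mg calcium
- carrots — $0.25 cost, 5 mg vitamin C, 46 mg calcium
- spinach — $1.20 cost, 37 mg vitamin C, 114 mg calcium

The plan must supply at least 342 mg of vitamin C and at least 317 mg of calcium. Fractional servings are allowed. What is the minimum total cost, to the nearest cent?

$3.90

With two linear requirements the optimum uses one or two foods; enumerate the corners.
kale only: max(342/114, 317/133) = 3 servings → $3.90.
carrots only: max(342/5, 317/46) = 68.4 servings → $17.10.
spinach only: max(342/37, 317/114) = 9.243 servings → $11.09.
kale + carrots: the both-tight solution has a negative serving — not a feasible corner.
kale + spinach: the both-tight solution has a negative serving — not a feasible corner.
carrots + spinach: the both-tight solution has a negative serving — not a feasible corner.
Cheapest feasible corner: $3.90.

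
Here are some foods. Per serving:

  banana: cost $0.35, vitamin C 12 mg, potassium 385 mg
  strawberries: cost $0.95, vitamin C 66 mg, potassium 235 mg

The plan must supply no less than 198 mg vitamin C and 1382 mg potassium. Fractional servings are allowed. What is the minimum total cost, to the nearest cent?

Check every corner: each single food scaled to meet both minima, and each pair solved so both constraints bind.
banana only: max(198/12, 1382/385) = 16.5 servings → $5.78.
strawberries only: max(198/66, 1382/235) = 5.881 servings → $5.59.
banana + strawberries with both tight: 1.978 servings and 2.64 servings → $3.20.
The minimum over all feasible corners is $3.20.

$3.20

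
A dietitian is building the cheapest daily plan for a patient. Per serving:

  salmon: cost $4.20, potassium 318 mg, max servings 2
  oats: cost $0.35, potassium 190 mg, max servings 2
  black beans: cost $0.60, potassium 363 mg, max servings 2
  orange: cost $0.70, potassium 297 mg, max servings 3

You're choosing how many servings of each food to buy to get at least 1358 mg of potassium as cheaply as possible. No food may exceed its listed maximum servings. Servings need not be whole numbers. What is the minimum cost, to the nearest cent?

Cost per mg of potassium: black beans $0.0017, oats $0.0018, orange $0.0024, salmon $0.0132.
Take 2 servings of black beans: +726.0 mg potassium for $1.20 (total $1.20, still need 632.0 mg).
Take 2 servings of oats: +380.0 mg potassium for $0.70 (total $1.90, still need 252.0 mg).
Take 0.8485 servings of orange: +252.0 mg potassium for $0.59 (total $2.49, still need 0.0 mg).
Filling from the cheapest source first is optimal under one linear minimum: $2.49.

$2.49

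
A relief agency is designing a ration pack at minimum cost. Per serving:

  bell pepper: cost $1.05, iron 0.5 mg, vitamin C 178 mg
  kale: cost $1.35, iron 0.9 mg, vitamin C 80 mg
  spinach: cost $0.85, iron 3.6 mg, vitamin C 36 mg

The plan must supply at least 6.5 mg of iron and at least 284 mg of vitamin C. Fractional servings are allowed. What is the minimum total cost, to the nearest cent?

Check every corner: each single food scaled to meet both minima, and each pair solved so both constraints bind.
bell pepper only: max(6.5/0.5, 284/178) = 13 servings → $13.65.
kale only: max(6.5/0.9, 284/80) = 7.222 servings → $9.75.
spinach only: max(6.5/3.6, 284/36) = 7.889 servings → $6.71.
bell pepper + kale with both targets exact would need a negative amount; discard.
bell pepper + spinach with both tight: 1.266 servings and 1.63 servings → $2.71.
kale + spinach with both tight: 3.085 servings and 1.034 servings → $5.04.
Cheapest feasible corner: $2.71.

$2.71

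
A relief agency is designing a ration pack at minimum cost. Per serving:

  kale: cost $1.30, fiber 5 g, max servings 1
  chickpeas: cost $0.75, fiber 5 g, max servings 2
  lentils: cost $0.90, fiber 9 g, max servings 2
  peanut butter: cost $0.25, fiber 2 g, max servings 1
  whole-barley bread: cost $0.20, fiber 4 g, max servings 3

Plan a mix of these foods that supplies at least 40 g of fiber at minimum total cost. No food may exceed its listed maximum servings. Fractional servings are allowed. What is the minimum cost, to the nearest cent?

$3.85

Cost per g of fiber: whole-barley bread $0.0500, lentils $0.1000, peanut butter $0.1250, chickpeas $0.1500, kale $0.2600.
Take 3 servings of whole-barley bread: +12.0 g fiber for $0.60 (total $0.60, still need 28.0 g).
Take 2 servings of lentils: +18.0 g fiber for $1.80 (total $2.40, still need 10.0 g).
Take 1 serving of peanut butter: +2.0 g fiber for $0.25 (total $2.65, still need 8.0 g).
Take 1.6 servings of chickpeas: +8.0 g fiber for $1.20 (total $3.85, still need 0.0 g).
Greedy by cheapest-per-g is optimal for a single linear constraint, so the minimum cost is $3.85.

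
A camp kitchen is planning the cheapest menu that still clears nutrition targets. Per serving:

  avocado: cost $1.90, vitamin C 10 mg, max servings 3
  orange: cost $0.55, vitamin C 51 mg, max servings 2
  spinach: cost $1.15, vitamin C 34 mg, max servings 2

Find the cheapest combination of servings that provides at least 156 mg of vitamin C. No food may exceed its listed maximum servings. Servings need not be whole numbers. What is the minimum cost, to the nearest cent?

$2.93

Cost per mg of vitamin C: orange $0.0108, spinach $0.0338, avocado $0.1900.
Take 2 servings of orange: +102.0 mg vitamin C for $1.10 (total $1.10, still need 54.0 mg).
Take 1.588 servings of spinach: +54.0 mg vitamin C for $1.83 (total $2.93, still need 0.0 mg).
Greedy by cheapest-per-mg is optimal for a single linear constraint, so the minimum cost is $2.93.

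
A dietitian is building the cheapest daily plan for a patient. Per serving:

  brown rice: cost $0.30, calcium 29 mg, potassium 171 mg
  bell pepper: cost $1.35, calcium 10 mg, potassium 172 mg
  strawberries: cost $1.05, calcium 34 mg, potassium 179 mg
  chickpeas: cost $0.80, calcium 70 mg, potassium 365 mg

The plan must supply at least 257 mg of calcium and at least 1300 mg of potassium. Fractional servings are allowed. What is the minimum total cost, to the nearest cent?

For a min-cost LP with two ≥-constraints, a basic feasible solution has at most two positive variables.
brown rice only: max(257/29, 1300/171) = 8.862 servings → $2.66.
bell pepper only: max(257/10, 1300/172) = 25.7 servings → $34.70.
strawberries only: max(257/34, 1300/179) = 7.559 servings → $7.94.
chickpeas only: max(257/70, 1300/365) = 3.671 servings → $2.94.
brown rice + bell pepper: intersection lies outside the first quadrant.
brown rice + strawberries: intersection lies outside the first quadrant.
brown rice + chickpeas with both targets exact would need a negative amount; discard.
bell pepper + strawberries: the both-tight solution has a negative serving — not a feasible corner.
bell pepper + chickpeas with both targets exact would need a negative amount; discard.
strawberries + chickpeas: the both-tight solution has a negative serving — not a feasible corner.
Cheapest feasible corner: $2.66.

$2.66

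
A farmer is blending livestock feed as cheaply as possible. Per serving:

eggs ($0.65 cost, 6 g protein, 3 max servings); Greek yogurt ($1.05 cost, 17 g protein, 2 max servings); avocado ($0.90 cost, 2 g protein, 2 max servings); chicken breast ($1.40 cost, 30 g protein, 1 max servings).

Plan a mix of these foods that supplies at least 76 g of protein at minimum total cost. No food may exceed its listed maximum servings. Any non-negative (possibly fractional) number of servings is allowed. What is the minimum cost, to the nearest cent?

$4.80

Cost per g of protein: chicken breast $0.0467, Greek yogurt $0.0618, eggs $0.1083, avocado $0.4500.
Take 1 serving of chicken breast: +30.0 g protein for $1.40 (total $1.40, still need 46.0 g).
Take 2 servings of Greek yogurt: +34.0 g protein for $2.10 (total $3.50, still need 12.0 g).
Take 2 servings of eggs: +12.0 g protein for $1.30 (total $4.80, still need 0.0 g).
Greedy by cheapest-per-g is optimal for a single linear constraint, so the minimum cost is $4.80.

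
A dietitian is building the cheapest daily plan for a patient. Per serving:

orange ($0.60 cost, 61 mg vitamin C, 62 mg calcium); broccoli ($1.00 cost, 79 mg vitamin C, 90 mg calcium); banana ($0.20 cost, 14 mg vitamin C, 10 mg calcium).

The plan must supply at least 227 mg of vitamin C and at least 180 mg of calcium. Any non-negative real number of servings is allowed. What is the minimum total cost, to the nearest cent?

An LP optimum is at a vertex; with two nutrient constraints at most two foods are used. Check each candidate.
orange only: max(227/61, 180/62) = 3.721 servings → $2.23.
broccoli only: max(227/79, 180/90) = 2.873 servings → $2.87.
banana only: max(227/14, 180/10) = 18 servings → $3.60.
orange + broccoli: intersection lies outside the first quadrant.
orange + banana with both tight: 0.969 servings and 11.99 servings → $2.98.
broccoli + banana with both tight: 0.5319 servings and 13.21 servings → $3.17.
Cheapest feasible corner: $2.23.

$2.23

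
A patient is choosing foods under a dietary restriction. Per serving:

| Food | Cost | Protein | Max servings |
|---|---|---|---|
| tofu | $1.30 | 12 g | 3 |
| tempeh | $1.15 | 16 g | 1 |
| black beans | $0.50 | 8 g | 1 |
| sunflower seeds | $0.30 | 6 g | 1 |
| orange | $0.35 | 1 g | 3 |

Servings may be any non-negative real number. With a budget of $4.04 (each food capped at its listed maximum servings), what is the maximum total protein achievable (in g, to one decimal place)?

Protein per dollar: sunflower seeds 20, black beans 16, tempeh 13.91, tofu 9.231, orange 2.857.
Take 1 serving of sunflower seeds: spends $0.30, +6.0 g protein (running total 6.0 g).
Take 1 serving of black beans: spends $0.50, +8.0 g protein (running total 14.0 g).
Take 1 serving of tempeh: spends $1.15, +16.0 g protein (running total 30.0 g).
Take 1.608 servings of tofu: spends $2.09, +19.3 g protein (running total 49.3 g).
Filling greedily by protein-per-dollar is optimal for one linear limit, giving 49.3 g.

49.3 g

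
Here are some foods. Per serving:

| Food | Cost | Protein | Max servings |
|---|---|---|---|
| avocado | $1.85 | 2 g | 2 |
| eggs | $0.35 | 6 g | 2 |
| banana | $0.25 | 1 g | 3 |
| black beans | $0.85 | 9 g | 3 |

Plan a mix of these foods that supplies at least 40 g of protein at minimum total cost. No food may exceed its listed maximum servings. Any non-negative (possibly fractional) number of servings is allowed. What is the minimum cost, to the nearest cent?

Cost per g of protein: eggs $0.0583, black beans $0.0944, banana $0.2500, avocado $0.9250.
Take 2 servings of eggs: +12.0 g protein for $0.70 (total $0.70, still need 28.0 g).
Take 3 servings of black beans: +27.0 g protein for $2.55 (total $3.25, still need 1.0 g).
Take 1 serving of banana: +1.0 g protein for $0.25 (total $3.50, still need 0.0 g).
Filling from the cheapest source first is optimal under one linear minimum: $3.50.

$3.50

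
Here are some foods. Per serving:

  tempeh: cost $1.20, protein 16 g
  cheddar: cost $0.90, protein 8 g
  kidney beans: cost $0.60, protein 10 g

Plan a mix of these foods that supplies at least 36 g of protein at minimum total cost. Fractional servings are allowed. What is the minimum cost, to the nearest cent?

$2.16

Cost per g of protein: kidney beans $0.0600, tempeh $0.0750, cheddar $0.1125.
With no serving limits, use only kidney beans: 36 g / 10 g = 3.6 servings × $0.60 = $2.16.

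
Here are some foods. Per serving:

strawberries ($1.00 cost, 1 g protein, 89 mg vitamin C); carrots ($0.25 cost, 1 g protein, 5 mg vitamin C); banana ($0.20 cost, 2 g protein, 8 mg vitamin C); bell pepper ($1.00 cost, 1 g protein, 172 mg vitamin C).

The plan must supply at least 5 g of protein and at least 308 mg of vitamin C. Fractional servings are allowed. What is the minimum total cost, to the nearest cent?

$2.04

The cheapest plan sits at a corner of the feasible region — with two constraints it uses at most two foods.
strawberries only: max(5/1, 308/89) = 5 servings → $5.00.
carrots only: max(5/1, 308/5) = 61.6 servings → $15.40.
banana only: max(5/2, 308/8) = 38.5 servings → $7.70.
bell pepper only: max(5/1, 308/172) = 5 servings → $5.00.
strawberries + carrots with both tight: 3.369 servings and 1.631 servings → $3.78.
strawberries + banana with both tight: 3.388 servings and 0.8059 servings → $3.55.
strawberries + bell pepper with both targets exact would need a negative amount; discard.
carrots + banana: the both-tight solution has a negative serving — not a feasible corner.
carrots + bell pepper with both tight: 3.305 servings and 1.695 servings → $2.52.
banana + bell pepper with both tight: 1.643 servings and 1.714 servings → $2.04.
Cheapest feasible corner: $2.04.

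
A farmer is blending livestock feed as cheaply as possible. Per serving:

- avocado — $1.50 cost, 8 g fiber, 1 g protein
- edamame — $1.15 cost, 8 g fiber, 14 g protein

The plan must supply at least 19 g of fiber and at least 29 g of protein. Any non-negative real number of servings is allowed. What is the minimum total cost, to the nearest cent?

Check every corner: each single food scaled to meet both minima, and each pair solved so both constraints bind.
avocado only: max(19/8, 29/1) = 29 servings → $43.50.
edamame only: max(19/8, 29/14) = 2.375 servings → $2.73.
avocado + edamame with both tight: 0.3269 servings and 2.048 servings → $2.85.
So the least-cost plan costs $2.73.

$2.73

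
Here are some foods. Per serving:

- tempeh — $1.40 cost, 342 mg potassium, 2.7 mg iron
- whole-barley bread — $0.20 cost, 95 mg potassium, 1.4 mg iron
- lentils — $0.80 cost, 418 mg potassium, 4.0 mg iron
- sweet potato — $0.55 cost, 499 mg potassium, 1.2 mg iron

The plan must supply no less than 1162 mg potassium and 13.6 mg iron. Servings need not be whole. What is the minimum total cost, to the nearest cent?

$2.16

At the optimum either one food covers both requirements or two foods hit both targets exactly; no other combination can be cheaper.
tempeh only: max(1162/342, 13.6/2.7) = 5.037 servings → $7.05.
whole-barley bread only: max(1162/95, 13.6/1.4) = 12.23 servings → $2.45.
lentils only: max(1162/418, 13.6/4.0) = 3.4 servings → $2.72.
sweet potato only: max(1162/499, 13.6/1.2) = 11.33 servings → $6.23.
tempeh + whole-barley bread with both tight: 1.506 servings and 6.81 servings → $3.47.
tempeh + lentils: intersection lies outside the first quadrant.
tempeh + sweet potato: the both-tight solution has a negative serving — not a feasible corner.
whole-barley bread + lentils with both tight: 5.053 servings and 1.632 servings → $2.32.
whole-barley bread + sweet potato with both tight: 9.223 servings and 0.5727 servings → $2.16.
lentils + sweet potato: the both-tight solution has a negative serving — not a feasible corner.
Cheapest feasible corner: $2.16.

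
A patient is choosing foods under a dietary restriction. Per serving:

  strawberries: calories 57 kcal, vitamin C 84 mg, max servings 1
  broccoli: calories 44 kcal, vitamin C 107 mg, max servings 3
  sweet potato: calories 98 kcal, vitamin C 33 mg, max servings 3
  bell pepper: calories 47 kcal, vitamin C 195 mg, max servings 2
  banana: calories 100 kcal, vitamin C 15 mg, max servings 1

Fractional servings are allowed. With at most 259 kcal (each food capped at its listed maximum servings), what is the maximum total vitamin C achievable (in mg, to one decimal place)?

759.6 mg

Vitamin C per kcal: bell pepper 4.149, broccoli 2.432, strawberries 1.474, sweet potato 0.3367, banana 0.15.
Take 2 servings of bell pepper: uses 94 kcal, +390.0 mg vitamin C (running total 390.0 mg).
Take 3 servings of broccoli: uses 132 kcal, +321.0 mg vitamin C (running total 711.0 mg).
Take 0.5789 servings of strawberries: uses 33 kcal, +48.6 mg vitamin C (running total 759.6 mg).
Filling greedily by vitamin C-per-kcal is optimal for one linear limit, giving 759.6 mg.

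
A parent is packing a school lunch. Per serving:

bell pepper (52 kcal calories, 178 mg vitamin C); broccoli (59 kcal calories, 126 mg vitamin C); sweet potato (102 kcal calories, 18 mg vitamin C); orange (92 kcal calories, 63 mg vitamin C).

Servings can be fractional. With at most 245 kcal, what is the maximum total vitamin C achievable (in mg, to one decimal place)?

Vitamin C per kcal: bell pepper 3.423, broccoli 2.136, orange 0.6848, sweet potato 0.1765.
With no serving limits, spend the whole calories allowance on bell pepper: 245 kcal / 52 kcal × 178 mg = 838.7 mg.

838.7 mg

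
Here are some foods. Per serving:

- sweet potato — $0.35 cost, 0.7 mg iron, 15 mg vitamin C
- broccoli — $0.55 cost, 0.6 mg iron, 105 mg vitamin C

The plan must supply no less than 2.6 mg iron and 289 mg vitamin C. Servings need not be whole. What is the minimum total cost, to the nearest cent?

$1.93

Two binding constraints pin down two serving amounts, so the optimal mix uses at most two foods. The candidates are each food alone (scaled to the tighter of iron/vitamin C) and each pair with both constraints tight.
sweet potato only: max(2.6/0.7, 289/15) = 19.27 servings → $6.74.
broccoli only: max(2.6/0.6, 289/105) = 4.333 servings → $2.38.
sweet potato + broccoli with both tight: 1.544 servings and 2.532 servings → $1.93.
So the least-cost plan costs $1.93.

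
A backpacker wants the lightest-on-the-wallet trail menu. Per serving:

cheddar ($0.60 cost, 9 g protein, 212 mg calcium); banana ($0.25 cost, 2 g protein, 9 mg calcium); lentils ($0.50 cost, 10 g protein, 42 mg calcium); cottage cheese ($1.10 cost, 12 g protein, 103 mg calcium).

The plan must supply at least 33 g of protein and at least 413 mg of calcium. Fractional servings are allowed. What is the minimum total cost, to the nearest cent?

Check every corner: each single food scaled to meet both minima, and each pair solved so both constraints bind.
cheddar only: max(33/9, 413/212) = 3.667 servings → $2.20.
banana only: max(33/2, 413/9) = 45.89 servings → $11.47.
lentils only: max(33/10, 413/42) = 9.833 servings → $4.92.
cottage cheese only: max(33/12, 413/103) = 4.01 servings → $4.41.
cheddar + banana with both tight: 1.542 servings and 9.56 servings → $3.32.
cheddar + lentils with both tight: 1.575 servings and 1.882 servings → $1.89.
cheddar + cottage cheese with both tight: 0.9629 servings and 2.028 servings → $2.81.
banana + lentils: the both-tight solution has a negative serving — not a feasible corner.
banana + cottage cheese: the both-tight solution has a negative serving — not a feasible corner.
lentils + cottage cheese with both targets exact would need a negative amount; discard.
The minimum over all feasible corners is $1.89.

$1.89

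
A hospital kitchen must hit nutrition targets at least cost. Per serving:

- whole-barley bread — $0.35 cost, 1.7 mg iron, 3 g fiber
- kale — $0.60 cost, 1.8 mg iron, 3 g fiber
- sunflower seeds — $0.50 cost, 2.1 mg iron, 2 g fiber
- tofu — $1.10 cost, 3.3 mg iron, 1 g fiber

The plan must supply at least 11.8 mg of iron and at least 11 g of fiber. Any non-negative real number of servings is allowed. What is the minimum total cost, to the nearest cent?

whole-barley bread only: max(11.8/1.7, 11/3) = 6.941 servings → $2.43.
kale only: max(11.8/1.8, 11/3) = 6.556 servings → $3.93.
sunflower seeds only: max(11.8/2.1, 11/2) = 5.619 servings → $2.81.
tofu only: max(11.8/3.3, 11/1) = 11 servings → $12.10.
whole-barley bread + kale with both targets exact would need a negative amount; discard.
whole-barley bread + sunflower seeds with both targets exact would need a negative amount; discard.
whole-barley bread + tofu with both tight: 2.988 servings and 2.037 servings → $3.29.
kale + sunflower seeds with both targets exact would need a negative amount; discard.
kale + tofu with both tight: 3.025 servings and 1.926 servings → $3.93.
sunflower seeds + tofu with both tight: 5.444 servings and 0.1111 servings → $2.84.
The minimum over all feasible corners is $2.43.

$2.43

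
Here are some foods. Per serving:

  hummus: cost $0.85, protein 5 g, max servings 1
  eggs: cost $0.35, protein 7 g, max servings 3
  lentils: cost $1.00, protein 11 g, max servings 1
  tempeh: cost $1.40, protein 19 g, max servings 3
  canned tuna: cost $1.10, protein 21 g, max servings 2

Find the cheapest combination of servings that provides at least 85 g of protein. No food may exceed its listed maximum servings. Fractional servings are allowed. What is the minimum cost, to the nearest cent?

Cost per g of protein: eggs $0.0500, canned tuna $0.0524, tempeh $0.0737, lentils $0.0909, hummus $0.1700.
Take 3 servings of eggs: +21.0 g protein for $1.05 (total $1.05, still need 64.0 g).
Take 2 servings of canned tuna: +42.0 g protein for $2.20 (total $3.25, still need 22.0 g).
Take 1.158 servings of tempeh: +22.0 g protein for $1.62 (total $4.87, still need 0.0 g).
Greedy by cheapest-per-g is optimal for a single linear constraint, so the minimum cost is $4.87.

$4.87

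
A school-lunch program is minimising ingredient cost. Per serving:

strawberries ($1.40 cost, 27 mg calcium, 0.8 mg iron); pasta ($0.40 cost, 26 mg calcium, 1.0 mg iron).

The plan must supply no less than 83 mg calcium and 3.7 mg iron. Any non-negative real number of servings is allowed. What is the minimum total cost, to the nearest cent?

$1.48

With two linear requirements the optimum uses one or two foods; enumerate the corners.
strawberries only: max(83/27, 3.7/0.8) = 4.625 servings → $6.47.
pasta only: max(83/26, 3.7/1.0) = 3.7 servings → $1.48.
strawberries + pasta with both targets exact would need a negative amount; discard.
Cheapest feasible corner: $1.48.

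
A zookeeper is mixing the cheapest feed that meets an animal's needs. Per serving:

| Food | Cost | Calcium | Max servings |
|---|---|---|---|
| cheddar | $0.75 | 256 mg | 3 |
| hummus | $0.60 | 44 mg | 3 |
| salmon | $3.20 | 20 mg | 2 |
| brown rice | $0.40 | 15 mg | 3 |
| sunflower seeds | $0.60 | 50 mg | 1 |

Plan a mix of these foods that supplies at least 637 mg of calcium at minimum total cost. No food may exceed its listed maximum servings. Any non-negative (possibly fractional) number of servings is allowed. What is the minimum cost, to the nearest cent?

$1.87

Cost per mg of calcium: cheddar $0.0029, sunflower seeds $0.0120, hummus $0.0136, brown rice $0.0267, salmon $0.1600.
Take 2.488 servings of cheddar: +637.0 mg calcium for $1.87 (total $1.87, still need 0.0 mg).
Filling from the cheapest source first is optimal under one linear minimum: $1.87.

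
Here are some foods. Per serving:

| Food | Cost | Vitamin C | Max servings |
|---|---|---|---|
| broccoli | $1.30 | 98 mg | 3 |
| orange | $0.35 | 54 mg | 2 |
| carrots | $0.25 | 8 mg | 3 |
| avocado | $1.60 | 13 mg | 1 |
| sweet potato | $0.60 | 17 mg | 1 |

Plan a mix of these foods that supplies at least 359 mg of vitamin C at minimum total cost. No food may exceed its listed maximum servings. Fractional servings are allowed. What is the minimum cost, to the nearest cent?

Cost per mg of vitamin C: orange $0.0065, broccoli $0.0133, carrots $0.0312, sweet potato $0.0353, avocado $0.1231.
Take 2 servings of orange: +108.0 mg vitamin C for $0.70 (total $0.70, still need 251.0 mg).
Take 2.561 servings of broccoli: +251.0 mg vitamin C for $3.33 (total $4.03, still need 0.0 mg).
Greedy by cheapest-per-mg is optimal for a single linear constraint, so the minimum cost is $4.03.

$4.03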